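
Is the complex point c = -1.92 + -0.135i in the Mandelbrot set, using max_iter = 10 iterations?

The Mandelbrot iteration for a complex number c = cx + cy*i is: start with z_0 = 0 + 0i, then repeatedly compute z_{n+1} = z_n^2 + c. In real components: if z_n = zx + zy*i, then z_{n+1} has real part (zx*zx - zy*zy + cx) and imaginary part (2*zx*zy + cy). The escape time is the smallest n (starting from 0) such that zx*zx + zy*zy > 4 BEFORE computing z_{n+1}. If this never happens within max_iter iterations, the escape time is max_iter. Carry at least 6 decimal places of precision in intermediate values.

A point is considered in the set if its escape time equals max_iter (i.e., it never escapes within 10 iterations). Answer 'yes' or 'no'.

z_0 = 0 + 0i, c = -1.9200 + -0.1350i
Iter 1: z = -1.9200 + -0.1350i, |z|^2 = 3.7046
Iter 2: z = 1.7482 + 0.3834i, |z|^2 = 3.2031
Iter 3: z = 0.9891 + 1.2055i, |z|^2 = 2.4316
Iter 4: z = -2.3949 + 2.2498i, |z|^2 = 10.7969
Escaped at iteration 4

Answer: no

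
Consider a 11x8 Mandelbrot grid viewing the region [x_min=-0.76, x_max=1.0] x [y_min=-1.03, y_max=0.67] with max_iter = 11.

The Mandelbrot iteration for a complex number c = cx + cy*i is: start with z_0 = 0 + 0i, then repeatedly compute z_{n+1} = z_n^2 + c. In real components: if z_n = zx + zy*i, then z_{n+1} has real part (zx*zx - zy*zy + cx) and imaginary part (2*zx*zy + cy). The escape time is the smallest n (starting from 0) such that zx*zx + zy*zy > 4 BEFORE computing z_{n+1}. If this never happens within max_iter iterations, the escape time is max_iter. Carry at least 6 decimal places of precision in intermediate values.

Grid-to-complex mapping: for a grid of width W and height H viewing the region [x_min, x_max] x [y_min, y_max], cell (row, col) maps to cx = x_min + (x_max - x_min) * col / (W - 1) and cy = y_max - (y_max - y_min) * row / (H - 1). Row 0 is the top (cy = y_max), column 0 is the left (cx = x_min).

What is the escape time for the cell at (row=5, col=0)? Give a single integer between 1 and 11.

z_0 = 0 + 0i, c = -0.7600 + -0.5443i
Iter 1: z = -0.7600 + -0.5443i, |z|^2 = 0.8738
Iter 2: z = -0.4786 + 0.2830i, |z|^2 = 0.3092
Iter 3: z = -0.6110 + -0.8152i, |z|^2 = 1.0379
Iter 4: z = -1.0513 + 0.4519i, |z|^2 = 1.3094
Iter 5: z = 0.1409 + -1.4945i, |z|^2 = 2.2533
Iter 6: z = -2.9736 + -0.9655i, |z|^2 = 9.7746
Escaped at iteration 6

Answer: 6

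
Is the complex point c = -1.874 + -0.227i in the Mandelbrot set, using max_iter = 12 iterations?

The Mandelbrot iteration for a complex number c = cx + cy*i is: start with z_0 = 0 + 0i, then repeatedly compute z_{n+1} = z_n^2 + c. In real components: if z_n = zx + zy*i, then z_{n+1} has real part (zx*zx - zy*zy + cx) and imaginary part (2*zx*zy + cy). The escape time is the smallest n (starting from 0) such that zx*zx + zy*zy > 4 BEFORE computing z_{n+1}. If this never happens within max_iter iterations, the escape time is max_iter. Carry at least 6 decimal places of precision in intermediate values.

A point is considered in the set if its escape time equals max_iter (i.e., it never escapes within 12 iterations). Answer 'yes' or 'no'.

Answer: no

Derivation:
z_0 = 0 + 0i, c = -1.8740 + -0.2270i
Iter 1: z = -1.8740 + -0.2270i, |z|^2 = 3.5634
Iter 2: z = 1.5863 + 0.6238i, |z|^2 = 2.9056
Iter 3: z = 0.2534 + 1.7521i, |z|^2 = 3.1341
Iter 4: z = -4.8797 + 0.6609i, |z|^2 = 24.2483
Escaped at iteration 4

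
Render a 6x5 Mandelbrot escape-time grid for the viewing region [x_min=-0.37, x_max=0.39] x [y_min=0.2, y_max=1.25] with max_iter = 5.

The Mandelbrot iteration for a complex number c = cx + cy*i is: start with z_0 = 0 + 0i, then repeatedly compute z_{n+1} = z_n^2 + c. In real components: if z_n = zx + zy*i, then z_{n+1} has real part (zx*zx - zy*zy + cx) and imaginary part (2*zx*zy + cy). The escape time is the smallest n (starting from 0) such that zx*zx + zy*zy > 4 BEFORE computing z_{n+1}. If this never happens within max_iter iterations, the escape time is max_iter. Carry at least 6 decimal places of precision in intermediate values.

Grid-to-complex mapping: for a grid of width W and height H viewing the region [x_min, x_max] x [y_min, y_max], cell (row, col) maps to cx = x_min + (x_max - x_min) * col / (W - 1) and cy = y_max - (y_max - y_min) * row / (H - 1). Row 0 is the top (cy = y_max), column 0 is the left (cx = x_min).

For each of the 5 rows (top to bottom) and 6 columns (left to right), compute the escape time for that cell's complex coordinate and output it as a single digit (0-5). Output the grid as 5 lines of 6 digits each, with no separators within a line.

(row=0, col=0): c = -0.3700 + 1.2500i → escape time 3
(row=0, col=1): c = -0.2180 + 1.2500i → escape time 3
(row=0, col=2): c = -0.0660 + 1.2500i → escape time 3
(row=0, col=3): c = 0.0860 + 1.2500i → escape time 2
(row=0, col=4): c = 0.2380 + 1.2500i → escape time 2
(row=0, col=5): c = 0.3900 + 1.2500i → escape time 2
(row=1, col=0): c = -0.3700 + 0.9875i → escape time 5
(row=1, col=1): c = -0.2180 + 0.9875i → escape time 5
(row=1, col=2): c = -0.0660 + 0.9875i → escape time 5
(row=1, col=3): c = 0.0860 + 0.9875i → escape time 4
(row=1, col=4): c = 0.2380 + 0.9875i → escape time 4
(row=1, col=5): c = 0.3900 + 0.9875i → escape time 3
(row=2, col=0): c = -0.3700 + 0.7250i → escape time 5
(row=2, col=1): c = -0.2180 + 0.7250i → escape time 5
(row=2, col=2): c = -0.0660 + 0.7250i → escape time 5
(row=2, col=3): c = 0.0860 + 0.7250i → escape time 5
(row=2, col=4): c = 0.2380 + 0.7250i → escape time 5
(row=2, col=5): c = 0.3900 + 0.7250i → escape time 5
(row=3, col=0): c = -0.3700 + 0.4625i → escape time 5
(row=3, col=1): c = -0.2180 + 0.4625i → escape time 5
(row=3, col=2): c = -0.0660 + 0.4625i → escape time 5
(row=3, col=3): c = 0.0860 + 0.4625i → escape time 5
(row=3, col=4): c = 0.2380 + 0.4625i → escape time 5
(row=3, col=5): c = 0.3900 + 0.4625i → escape time 5
(row=4, col=0): c = -0.3700 + 0.2000i → escape time 5
(row=4, col=1): c = -0.2180 + 0.2000i → escape time 5
(row=4, col=2): c = -0.0660 + 0.2000i → escape time 5
(row=4, col=3): c = 0.0860 + 0.2000i → escape time 5
(row=4, col=4): c = 0.2380 + 0.2000i → escape time 5
(row=4, col=5): c = 0.3900 + 0.2000i → escape time 5

Answer: 333222
555443
555555
555555
555555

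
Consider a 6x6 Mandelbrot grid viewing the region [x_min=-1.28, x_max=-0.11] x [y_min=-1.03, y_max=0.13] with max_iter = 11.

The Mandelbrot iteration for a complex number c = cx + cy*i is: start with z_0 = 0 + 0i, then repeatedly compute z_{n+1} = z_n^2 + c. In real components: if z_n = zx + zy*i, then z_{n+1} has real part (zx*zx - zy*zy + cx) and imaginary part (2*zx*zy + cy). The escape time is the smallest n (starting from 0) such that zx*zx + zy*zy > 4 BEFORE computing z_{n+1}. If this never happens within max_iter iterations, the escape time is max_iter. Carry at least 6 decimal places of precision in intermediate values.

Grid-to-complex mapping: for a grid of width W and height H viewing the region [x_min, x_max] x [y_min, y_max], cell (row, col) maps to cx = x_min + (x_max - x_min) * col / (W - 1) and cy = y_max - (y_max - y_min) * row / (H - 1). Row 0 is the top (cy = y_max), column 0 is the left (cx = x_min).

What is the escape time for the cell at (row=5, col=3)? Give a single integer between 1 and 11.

Answer: 4

Derivation:
z_0 = 0 + 0i, c = -0.5780 + -1.0300i
Iter 1: z = -0.5780 + -1.0300i, |z|^2 = 1.3950
Iter 2: z = -1.3048 + 0.1607i, |z|^2 = 1.7284
Iter 3: z = 1.0987 + -1.4493i, |z|^2 = 3.3077
Iter 4: z = -1.4713 + -4.2148i, |z|^2 = 19.9293
Escaped at iteration 4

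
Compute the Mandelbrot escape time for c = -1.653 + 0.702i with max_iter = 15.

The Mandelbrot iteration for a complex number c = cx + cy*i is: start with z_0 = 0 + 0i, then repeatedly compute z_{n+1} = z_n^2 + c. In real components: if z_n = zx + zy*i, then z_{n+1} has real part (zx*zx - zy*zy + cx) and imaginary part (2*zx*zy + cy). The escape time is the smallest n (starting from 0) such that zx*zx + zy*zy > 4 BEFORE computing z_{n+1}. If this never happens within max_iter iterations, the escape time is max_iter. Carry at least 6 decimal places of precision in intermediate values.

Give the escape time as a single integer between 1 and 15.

z_0 = 0 + 0i, c = -1.6530 + 0.7020i
Iter 1: z = -1.6530 + 0.7020i, |z|^2 = 3.2252
Iter 2: z = 0.5866 + -1.6188i, |z|^2 = 2.9647
Iter 3: z = -3.9294 + -1.1972i, |z|^2 = 16.8739
Escaped at iteration 3

Answer: 3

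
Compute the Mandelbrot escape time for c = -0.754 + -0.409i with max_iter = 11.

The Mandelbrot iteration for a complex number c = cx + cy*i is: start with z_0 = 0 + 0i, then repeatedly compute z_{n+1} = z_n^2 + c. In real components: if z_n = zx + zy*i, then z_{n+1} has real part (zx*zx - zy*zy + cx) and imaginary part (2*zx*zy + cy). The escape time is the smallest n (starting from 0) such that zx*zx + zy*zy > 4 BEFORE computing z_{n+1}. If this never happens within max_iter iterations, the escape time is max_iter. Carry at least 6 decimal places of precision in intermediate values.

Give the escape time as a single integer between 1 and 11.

Answer: 8

Derivation:
z_0 = 0 + 0i, c = -0.7540 + -0.4090i
Iter 1: z = -0.7540 + -0.4090i, |z|^2 = 0.7358
Iter 2: z = -0.3528 + 0.2078i, |z|^2 = 0.1676
Iter 3: z = -0.6727 + -0.5556i, |z|^2 = 0.7612
Iter 4: z = -0.6101 + 0.3385i, |z|^2 = 0.4868
Iter 5: z = -0.4963 + -0.8221i, |z|^2 = 0.9222
Iter 6: z = -1.1834 + 0.4071i, |z|^2 = 1.5662
Iter 7: z = 0.4808 + -1.3725i, |z|^2 = 2.1149
Iter 8: z = -2.4065 + -1.7289i, |z|^2 = 8.7804
Escaped at iteration 8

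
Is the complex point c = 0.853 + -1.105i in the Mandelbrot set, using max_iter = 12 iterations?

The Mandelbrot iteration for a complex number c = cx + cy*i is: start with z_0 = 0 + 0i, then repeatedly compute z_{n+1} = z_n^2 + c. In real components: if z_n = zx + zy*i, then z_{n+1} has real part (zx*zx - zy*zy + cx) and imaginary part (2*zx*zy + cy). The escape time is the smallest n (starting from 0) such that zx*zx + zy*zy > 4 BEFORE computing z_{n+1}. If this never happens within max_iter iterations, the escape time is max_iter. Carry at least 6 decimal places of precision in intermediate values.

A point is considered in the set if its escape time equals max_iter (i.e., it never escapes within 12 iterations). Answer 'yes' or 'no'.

Answer: no

Derivation:
z_0 = 0 + 0i, c = 0.8530 + -1.1050i
Iter 1: z = 0.8530 + -1.1050i, |z|^2 = 1.9486
Iter 2: z = 0.3596 + -2.9901i, |z|^2 = 9.0702
Escaped at iteration 2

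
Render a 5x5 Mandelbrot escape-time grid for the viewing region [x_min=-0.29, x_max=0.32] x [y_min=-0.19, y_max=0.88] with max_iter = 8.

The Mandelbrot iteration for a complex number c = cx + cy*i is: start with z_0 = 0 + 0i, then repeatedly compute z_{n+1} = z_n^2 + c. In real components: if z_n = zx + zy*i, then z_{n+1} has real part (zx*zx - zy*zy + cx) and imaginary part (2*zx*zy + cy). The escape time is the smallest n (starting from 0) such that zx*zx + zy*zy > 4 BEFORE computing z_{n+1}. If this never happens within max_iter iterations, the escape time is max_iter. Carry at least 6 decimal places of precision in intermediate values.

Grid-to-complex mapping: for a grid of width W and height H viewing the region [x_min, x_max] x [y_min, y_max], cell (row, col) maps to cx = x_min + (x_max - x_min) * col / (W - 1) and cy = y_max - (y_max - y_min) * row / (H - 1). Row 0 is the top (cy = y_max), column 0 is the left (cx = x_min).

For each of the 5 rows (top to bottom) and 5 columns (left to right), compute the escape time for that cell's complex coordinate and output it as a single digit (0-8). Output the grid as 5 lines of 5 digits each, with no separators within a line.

Answer: 78854
88888
88888
88888
88888

Derivation:
(row=0, col=0): c = -0.2900 + 0.8800i → escape time 7
(row=0, col=1): c = -0.1375 + 0.8800i → escape time 8
(row=0, col=2): c = 0.0150 + 0.8800i → escape time 8
(row=0, col=3): c = 0.1675 + 0.8800i → escape time 5
(row=0, col=4): c = 0.3200 + 0.8800i → escape time 4
(row=1, col=0): c = -0.2900 + 0.6125i → escape time 8
(row=1, col=1): c = -0.1375 + 0.6125i → escape time 8
(row=1, col=2): c = 0.0150 + 0.6125i → escape time 8
(row=1, col=3): c = 0.1675 + 0.6125i → escape time 8
(row=1, col=4): c = 0.3200 + 0.6125i → escape time 8
(row=2, col=0): c = -0.2900 + 0.3450i → escape time 8
(row=2, col=1): c = -0.1375 + 0.3450i → escape time 8
(row=2, col=2): c = 0.0150 + 0.3450i → escape time 8
(row=2, col=3): c = 0.1675 + 0.3450i → escape time 8
(row=2, col=4): c = 0.3200 + 0.3450i → escape time 8
(row=3, col=0): c = -0.2900 + 0.0775i → escape time 8
(row=3, col=1): c = -0.1375 + 0.0775i → escape time 8
(row=3, col=2): c = 0.0150 + 0.0775i → escape time 8
(row=3, col=3): c = 0.1675 + 0.0775i → escape time 8
(row=3, col=4): c = 0.3200 + 0.0775i → escape time 8
(row=4, col=0): c = -0.2900 + -0.1900i → escape time 8
(row=4, col=1): c = -0.1375 + -0.1900i → escape time 8
(row=4, col=2): c = 0.0150 + -0.1900i → escape time 8
(row=4, col=3): c = 0.1675 + -0.1900i → escape time 8
(row=4, col=4): c = 0.3200 + -0.1900i → escape time 8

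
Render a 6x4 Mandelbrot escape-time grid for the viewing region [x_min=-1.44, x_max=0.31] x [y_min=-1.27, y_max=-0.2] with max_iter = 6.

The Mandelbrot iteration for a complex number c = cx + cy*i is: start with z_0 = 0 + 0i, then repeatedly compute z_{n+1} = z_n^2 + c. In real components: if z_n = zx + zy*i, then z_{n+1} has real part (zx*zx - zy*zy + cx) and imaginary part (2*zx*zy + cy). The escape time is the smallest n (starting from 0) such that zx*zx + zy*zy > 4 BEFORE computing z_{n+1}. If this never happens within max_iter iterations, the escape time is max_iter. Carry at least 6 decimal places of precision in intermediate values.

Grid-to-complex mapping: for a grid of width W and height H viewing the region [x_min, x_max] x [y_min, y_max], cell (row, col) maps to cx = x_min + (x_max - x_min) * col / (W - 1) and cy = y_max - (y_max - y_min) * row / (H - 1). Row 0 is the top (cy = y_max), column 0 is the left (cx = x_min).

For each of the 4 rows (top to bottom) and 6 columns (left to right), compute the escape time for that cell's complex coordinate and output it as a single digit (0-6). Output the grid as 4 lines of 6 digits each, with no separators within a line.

Answer: 566666
356666
334564
223322

Derivation:
(row=0, col=0): c = -1.4400 + -0.2000i → escape time 5
(row=0, col=1): c = -1.0900 + -0.2000i → escape time 6
(row=0, col=2): c = -0.7400 + -0.2000i → escape time 6
(row=0, col=3): c = -0.3900 + -0.2000i → escape time 6
(row=0, col=4): c = -0.0400 + -0.2000i → escape time 6
(row=0, col=5): c = 0.3100 + -0.2000i → escape time 6
(row=1, col=0): c = -1.4400 + -0.5567i → escape time 3
(row=1, col=1): c = -1.0900 + -0.5567i → escape time 5
(row=1, col=2): c = -0.7400 + -0.5567i → escape time 6
(row=1, col=3): c = -0.3900 + -0.5567i → escape time 6
(row=1, col=4): c = -0.0400 + -0.5567i → escape time 6
(row=1, col=5): c = 0.3100 + -0.5567i → escape time 6
(row=2, col=0): c = -1.4400 + -0.9133i → escape time 3
(row=2, col=1): c = -1.0900 + -0.9133i → escape time 3
(row=2, col=2): c = -0.7400 + -0.9133i → escape time 4
(row=2, col=3): c = -0.3900 + -0.9133i → escape time 5
(row=2, col=4): c = -0.0400 + -0.9133i → escape time 6
(row=2, col=5): c = 0.3100 + -0.9133i → escape time 4
(row=3, col=0): c = -1.4400 + -1.2700i → escape time 2
(row=3, col=1): c = -1.0900 + -1.2700i → escape time 2
(row=3, col=2): c = -0.7400 + -1.2700i → escape time 3
(row=3, col=3): c = -0.3900 + -1.2700i → escape time 3
(row=3, col=4): c = -0.0400 + -1.2700i → escape time 2
(row=3, col=5): c = 0.3100 + -1.2700i → escape time 2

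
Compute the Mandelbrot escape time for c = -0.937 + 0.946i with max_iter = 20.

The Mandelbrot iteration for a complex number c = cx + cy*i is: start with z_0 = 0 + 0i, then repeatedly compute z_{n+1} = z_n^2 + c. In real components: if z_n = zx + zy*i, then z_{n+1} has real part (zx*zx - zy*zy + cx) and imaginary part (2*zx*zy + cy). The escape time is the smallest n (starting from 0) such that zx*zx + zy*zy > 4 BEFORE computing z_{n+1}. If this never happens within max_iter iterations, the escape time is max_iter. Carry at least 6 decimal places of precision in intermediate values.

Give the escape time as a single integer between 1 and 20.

z_0 = 0 + 0i, c = -0.9370 + 0.9460i
Iter 1: z = -0.9370 + 0.9460i, |z|^2 = 1.7729
Iter 2: z = -0.9539 + -0.8268i, |z|^2 = 1.5936
Iter 3: z = -0.7106 + 2.5235i, |z|^2 = 6.8728
Escaped at iteration 3

Answer: 3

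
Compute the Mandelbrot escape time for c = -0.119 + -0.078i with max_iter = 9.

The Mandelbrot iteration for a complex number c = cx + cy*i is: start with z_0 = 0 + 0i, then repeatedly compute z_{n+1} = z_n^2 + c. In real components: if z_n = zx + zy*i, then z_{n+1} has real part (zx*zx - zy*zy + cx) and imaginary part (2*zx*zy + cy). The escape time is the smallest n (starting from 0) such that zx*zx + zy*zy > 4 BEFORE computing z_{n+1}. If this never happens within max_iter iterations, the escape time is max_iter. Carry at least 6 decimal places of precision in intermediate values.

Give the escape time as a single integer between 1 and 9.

z_0 = 0 + 0i, c = -0.1190 + -0.0780i
Iter 1: z = -0.1190 + -0.0780i, |z|^2 = 0.0202
Iter 2: z = -0.1109 + -0.0594i, |z|^2 = 0.0158
Iter 3: z = -0.1102 + -0.0648i, |z|^2 = 0.0164
Iter 4: z = -0.1111 + -0.0637i, |z|^2 = 0.0164
Iter 5: z = -0.1107 + -0.0638i, |z|^2 = 0.0163
Iter 6: z = -0.1108 + -0.0639i, |z|^2 = 0.0164
Iter 7: z = -0.1108 + -0.0638i, |z|^2 = 0.0164
Iter 8: z = -0.1108 + -0.0639i, |z|^2 = 0.0164

Answer: 9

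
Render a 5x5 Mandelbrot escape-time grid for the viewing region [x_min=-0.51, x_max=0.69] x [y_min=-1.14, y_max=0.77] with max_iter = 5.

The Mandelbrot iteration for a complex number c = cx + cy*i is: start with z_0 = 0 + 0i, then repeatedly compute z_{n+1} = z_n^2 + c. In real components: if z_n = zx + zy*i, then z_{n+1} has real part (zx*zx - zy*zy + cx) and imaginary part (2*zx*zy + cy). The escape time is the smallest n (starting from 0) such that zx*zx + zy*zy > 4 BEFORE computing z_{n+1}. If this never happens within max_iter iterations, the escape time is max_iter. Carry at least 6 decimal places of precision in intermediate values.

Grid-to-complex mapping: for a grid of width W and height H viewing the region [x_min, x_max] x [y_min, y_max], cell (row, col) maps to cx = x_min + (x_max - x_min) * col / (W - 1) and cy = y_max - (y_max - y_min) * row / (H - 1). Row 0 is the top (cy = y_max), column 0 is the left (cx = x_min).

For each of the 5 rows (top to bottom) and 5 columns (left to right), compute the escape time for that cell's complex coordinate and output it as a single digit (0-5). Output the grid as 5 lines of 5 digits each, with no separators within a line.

(row=0, col=0): c = -0.5100 + 0.7700i → escape time 5
(row=0, col=1): c = -0.2100 + 0.7700i → escape time 5
(row=0, col=2): c = 0.0900 + 0.7700i → escape time 5
(row=0, col=3): c = 0.3900 + 0.7700i → escape time 4
(row=0, col=4): c = 0.6900 + 0.7700i → escape time 3
(row=1, col=0): c = -0.5100 + 0.2925i → escape time 5
(row=1, col=1): c = -0.2100 + 0.2925i → escape time 5
(row=1, col=2): c = 0.0900 + 0.2925i → escape time 5
(row=1, col=3): c = 0.3900 + 0.2925i → escape time 5
(row=1, col=4): c = 0.6900 + 0.2925i → escape time 3
(row=2, col=0): c = -0.5100 + -0.1850i → escape time 5
(row=2, col=1): c = -0.2100 + -0.1850i → escape time 5
(row=2, col=2): c = 0.0900 + -0.1850i → escape time 5
(row=2, col=3): c = 0.3900 + -0.1850i → escape time 5
(row=2, col=4): c = 0.6900 + -0.1850i → escape time 3
(row=3, col=0): c = -0.5100 + -0.6625i → escape time 5
(row=3, col=1): c = -0.2100 + -0.6625i → escape time 5
(row=3, col=2): c = 0.0900 + -0.6625i → escape time 5
(row=3, col=3): c = 0.3900 + -0.6625i → escape time 5
(row=3, col=4): c = 0.6900 + -0.6625i → escape time 3
(row=4, col=0): c = -0.5100 + -1.1400i → escape time 3
(row=4, col=1): c = -0.2100 + -1.1400i → escape time 5
(row=4, col=2): c = 0.0900 + -1.1400i → escape time 3
(row=4, col=3): c = 0.3900 + -1.1400i → escape time 2
(row=4, col=4): c = 0.6900 + -1.1400i → escape time 2

Answer: 55543
55553
55553
55553
35322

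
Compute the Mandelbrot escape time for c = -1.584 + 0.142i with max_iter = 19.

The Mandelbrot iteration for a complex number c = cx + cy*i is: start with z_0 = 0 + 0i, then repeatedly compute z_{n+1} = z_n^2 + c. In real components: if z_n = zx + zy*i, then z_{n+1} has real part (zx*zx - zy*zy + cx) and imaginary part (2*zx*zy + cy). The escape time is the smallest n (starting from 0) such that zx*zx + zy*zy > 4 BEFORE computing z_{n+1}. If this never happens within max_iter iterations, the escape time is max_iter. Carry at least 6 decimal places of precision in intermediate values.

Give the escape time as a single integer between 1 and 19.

z_0 = 0 + 0i, c = -1.5840 + 0.1420i
Iter 1: z = -1.5840 + 0.1420i, |z|^2 = 2.5292
Iter 2: z = 0.9049 + -0.3079i, |z|^2 = 0.9136
Iter 3: z = -0.8599 + -0.4152i, |z|^2 = 0.9119
Iter 4: z = -1.0168 + 0.8560i, |z|^2 = 1.7667
Iter 5: z = -1.2828 + -1.5989i, |z|^2 = 4.2020
Escaped at iteration 5

Answer: 5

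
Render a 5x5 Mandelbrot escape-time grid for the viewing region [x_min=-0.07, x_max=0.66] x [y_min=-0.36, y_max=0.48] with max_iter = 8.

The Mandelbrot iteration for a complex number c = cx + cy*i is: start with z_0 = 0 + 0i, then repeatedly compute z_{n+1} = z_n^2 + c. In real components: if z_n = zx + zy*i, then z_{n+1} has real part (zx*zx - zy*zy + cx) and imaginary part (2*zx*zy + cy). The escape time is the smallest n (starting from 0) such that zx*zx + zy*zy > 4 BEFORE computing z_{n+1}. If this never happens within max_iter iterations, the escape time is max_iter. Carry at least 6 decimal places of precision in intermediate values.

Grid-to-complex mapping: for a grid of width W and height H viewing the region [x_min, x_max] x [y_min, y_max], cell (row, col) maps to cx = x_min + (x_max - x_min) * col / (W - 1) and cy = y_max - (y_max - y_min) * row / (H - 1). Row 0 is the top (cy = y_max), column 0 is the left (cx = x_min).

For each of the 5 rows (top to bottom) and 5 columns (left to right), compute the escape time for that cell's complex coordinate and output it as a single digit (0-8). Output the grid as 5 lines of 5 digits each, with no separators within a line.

Answer: 88853
88863
88854
88854
88873

Derivation:
(row=0, col=0): c = -0.0700 + 0.4800i → escape time 8
(row=0, col=1): c = 0.1125 + 0.4800i → escape time 8
(row=0, col=2): c = 0.2950 + 0.4800i → escape time 8
(row=0, col=3): c = 0.4775 + 0.4800i → escape time 5
(row=0, col=4): c = 0.6600 + 0.4800i → escape time 3
(row=1, col=0): c = -0.0700 + 0.2700i → escape time 8
(row=1, col=1): c = 0.1125 + 0.2700i → escape time 8
(row=1, col=2): c = 0.2950 + 0.2700i → escape time 8
(row=1, col=3): c = 0.4775 + 0.2700i → escape time 6
(row=1, col=4): c = 0.6600 + 0.2700i → escape time 3
(row=2, col=0): c = -0.0700 + 0.0600i → escape time 8
(row=2, col=1): c = 0.1125 + 0.0600i → escape time 8
(row=2, col=2): c = 0.2950 + 0.0600i → escape time 8
(row=2, col=3): c = 0.4775 + 0.0600i → escape time 5
(row=2, col=4): c = 0.6600 + 0.0600i → escape time 4
(row=3, col=0): c = -0.0700 + -0.1500i → escape time 8
(row=3, col=1): c = 0.1125 + -0.1500i → escape time 8
(row=3, col=2): c = 0.2950 + -0.1500i → escape time 8
(row=3, col=3): c = 0.4775 + -0.1500i → escape time 5
(row=3, col=4): c = 0.6600 + -0.1500i → escape time 4
(row=4, col=0): c = -0.0700 + -0.3600i → escape time 8
(row=4, col=1): c = 0.1125 + -0.3600i → escape time 8
(row=4, col=2): c = 0.2950 + -0.3600i → escape time 8
(row=4, col=3): c = 0.4775 + -0.3600i → escape time 7
(row=4, col=4): c = 0.6600 + -0.3600i → escape time 3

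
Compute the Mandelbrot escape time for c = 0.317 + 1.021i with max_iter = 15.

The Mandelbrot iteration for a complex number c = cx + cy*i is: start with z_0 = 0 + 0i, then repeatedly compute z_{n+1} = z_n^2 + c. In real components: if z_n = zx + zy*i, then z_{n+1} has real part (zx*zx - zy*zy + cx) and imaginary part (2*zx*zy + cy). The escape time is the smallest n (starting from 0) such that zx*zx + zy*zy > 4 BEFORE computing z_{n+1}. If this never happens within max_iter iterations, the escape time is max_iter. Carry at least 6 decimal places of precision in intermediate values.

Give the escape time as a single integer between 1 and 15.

Answer: 3

Derivation:
z_0 = 0 + 0i, c = 0.3170 + 1.0210i
Iter 1: z = 0.3170 + 1.0210i, |z|^2 = 1.1429
Iter 2: z = -0.6250 + 1.6683i, |z|^2 = 3.1738
Iter 3: z = -2.0757 + -1.0642i, |z|^2 = 5.4411
Escaped at iteration 3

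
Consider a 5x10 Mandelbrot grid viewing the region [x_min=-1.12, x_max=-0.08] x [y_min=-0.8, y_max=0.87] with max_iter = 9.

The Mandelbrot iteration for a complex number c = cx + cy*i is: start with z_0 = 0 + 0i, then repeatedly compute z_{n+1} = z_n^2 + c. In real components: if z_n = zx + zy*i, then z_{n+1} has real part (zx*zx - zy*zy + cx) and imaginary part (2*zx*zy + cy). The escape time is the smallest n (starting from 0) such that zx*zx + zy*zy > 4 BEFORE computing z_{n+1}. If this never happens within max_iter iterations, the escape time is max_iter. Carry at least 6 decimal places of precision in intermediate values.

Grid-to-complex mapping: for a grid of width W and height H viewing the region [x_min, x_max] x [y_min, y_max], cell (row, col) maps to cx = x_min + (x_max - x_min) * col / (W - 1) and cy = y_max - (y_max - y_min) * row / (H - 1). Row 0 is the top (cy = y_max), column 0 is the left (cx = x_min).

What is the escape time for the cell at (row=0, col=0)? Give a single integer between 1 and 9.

Answer: 3

Derivation:
z_0 = 0 + 0i, c = -1.1200 + 0.8700i
Iter 1: z = -1.1200 + 0.8700i, |z|^2 = 2.0113
Iter 2: z = -0.6225 + -1.0788i, |z|^2 = 1.5513
Iter 3: z = -1.8963 + 2.2131i, |z|^2 = 8.4938
Escaped at iteration 3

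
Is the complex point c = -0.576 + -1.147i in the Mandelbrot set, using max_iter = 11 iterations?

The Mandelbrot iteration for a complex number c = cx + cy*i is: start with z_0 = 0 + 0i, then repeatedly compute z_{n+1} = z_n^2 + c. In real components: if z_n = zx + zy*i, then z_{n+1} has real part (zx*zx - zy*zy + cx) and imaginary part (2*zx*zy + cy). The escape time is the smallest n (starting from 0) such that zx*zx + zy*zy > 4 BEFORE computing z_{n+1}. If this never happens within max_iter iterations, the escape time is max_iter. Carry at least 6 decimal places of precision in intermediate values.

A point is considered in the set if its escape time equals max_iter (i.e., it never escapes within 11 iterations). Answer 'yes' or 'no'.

z_0 = 0 + 0i, c = -0.5760 + -1.1470i
Iter 1: z = -0.5760 + -1.1470i, |z|^2 = 1.6474
Iter 2: z = -1.5598 + 0.1743i, |z|^2 = 2.4635
Iter 3: z = 1.8267 + -1.6909i, |z|^2 = 6.1959
Escaped at iteration 3

Answer: no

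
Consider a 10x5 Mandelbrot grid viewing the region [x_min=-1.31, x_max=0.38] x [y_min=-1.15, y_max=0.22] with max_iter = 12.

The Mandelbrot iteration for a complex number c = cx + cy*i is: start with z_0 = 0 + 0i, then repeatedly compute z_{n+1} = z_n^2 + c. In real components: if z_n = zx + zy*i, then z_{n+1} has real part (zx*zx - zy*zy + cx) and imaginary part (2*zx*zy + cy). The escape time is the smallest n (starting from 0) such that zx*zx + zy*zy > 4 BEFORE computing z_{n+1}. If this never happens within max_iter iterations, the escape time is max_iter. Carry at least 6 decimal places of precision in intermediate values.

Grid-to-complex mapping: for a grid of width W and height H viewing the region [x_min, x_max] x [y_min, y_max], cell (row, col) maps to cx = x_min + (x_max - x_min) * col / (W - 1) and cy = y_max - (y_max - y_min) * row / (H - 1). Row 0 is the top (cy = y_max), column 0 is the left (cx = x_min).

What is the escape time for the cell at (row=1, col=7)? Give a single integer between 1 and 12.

z_0 = 0 + 0i, c = 0.0044 + -0.1225i
Iter 1: z = 0.0044 + -0.1225i, |z|^2 = 0.0150
Iter 2: z = -0.0105 + -0.1236i, |z|^2 = 0.0154
Iter 3: z = -0.0107 + -0.1199i, |z|^2 = 0.0145
Iter 4: z = -0.0098 + -0.1199i, |z|^2 = 0.0145
Iter 5: z = -0.0098 + -0.1201i, |z|^2 = 0.0145
Iter 6: z = -0.0099 + -0.1201i, |z|^2 = 0.0145
Iter 7: z = -0.0099 + -0.1201i, |z|^2 = 0.0145
Iter 8: z = -0.0099 + -0.1201i, |z|^2 = 0.0145
Iter 9: z = -0.0099 + -0.1201i, |z|^2 = 0.0145
Iter 10: z = -0.0099 + -0.1201i, |z|^2 = 0.0145
Iter 11: z = -0.0099 + -0.1201i, |z|^2 = 0.0145

Answer: 12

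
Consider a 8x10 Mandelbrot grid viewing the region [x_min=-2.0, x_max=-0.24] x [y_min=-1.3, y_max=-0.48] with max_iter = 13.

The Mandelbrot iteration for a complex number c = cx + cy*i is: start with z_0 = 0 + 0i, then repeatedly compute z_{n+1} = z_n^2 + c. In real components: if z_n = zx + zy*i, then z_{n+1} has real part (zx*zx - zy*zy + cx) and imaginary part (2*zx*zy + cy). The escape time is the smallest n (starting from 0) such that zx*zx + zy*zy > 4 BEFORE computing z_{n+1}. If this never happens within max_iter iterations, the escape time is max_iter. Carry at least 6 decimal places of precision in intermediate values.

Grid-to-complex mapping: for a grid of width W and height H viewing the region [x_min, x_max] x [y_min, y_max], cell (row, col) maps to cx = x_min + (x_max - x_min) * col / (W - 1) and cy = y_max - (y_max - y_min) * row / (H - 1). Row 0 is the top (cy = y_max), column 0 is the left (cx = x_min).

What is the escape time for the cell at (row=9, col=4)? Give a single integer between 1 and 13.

Answer: 2

Derivation:
z_0 = 0 + 0i, c = -0.9943 + -1.3000i
Iter 1: z = -0.9943 + -1.3000i, |z|^2 = 2.6786
Iter 2: z = -1.6957 + 1.2851i, |z|^2 = 4.5269
Escaped at iteration 2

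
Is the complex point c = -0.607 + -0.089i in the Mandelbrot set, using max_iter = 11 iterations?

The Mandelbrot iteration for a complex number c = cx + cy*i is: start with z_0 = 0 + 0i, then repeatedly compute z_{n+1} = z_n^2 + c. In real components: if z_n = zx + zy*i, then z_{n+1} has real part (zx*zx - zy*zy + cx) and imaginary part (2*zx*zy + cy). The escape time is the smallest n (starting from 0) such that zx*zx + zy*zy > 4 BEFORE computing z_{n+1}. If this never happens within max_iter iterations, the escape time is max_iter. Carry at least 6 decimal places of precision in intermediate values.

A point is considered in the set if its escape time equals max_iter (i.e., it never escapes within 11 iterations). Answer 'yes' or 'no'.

Answer: yes

Derivation:
z_0 = 0 + 0i, c = -0.6070 + -0.0890i
Iter 1: z = -0.6070 + -0.0890i, |z|^2 = 0.3764
Iter 2: z = -0.2465 + 0.0190i, |z|^2 = 0.0611
Iter 3: z = -0.5466 + -0.0984i, |z|^2 = 0.3085
Iter 4: z = -0.3179 + 0.0186i, |z|^2 = 0.1014
Iter 5: z = -0.5063 + -0.1008i, |z|^2 = 0.2665
Iter 6: z = -0.3608 + 0.0131i, |z|^2 = 0.1304
Iter 7: z = -0.4770 + -0.0984i, |z|^2 = 0.2372
Iter 8: z = -0.3892 + 0.0049i, |z|^2 = 0.1515
Iter 9: z = -0.4556 + -0.0928i, |z|^2 = 0.2161
Iter 10: z = -0.4081 + -0.0044i, |z|^2 = 0.1666
Did not escape in 11 iterations → in set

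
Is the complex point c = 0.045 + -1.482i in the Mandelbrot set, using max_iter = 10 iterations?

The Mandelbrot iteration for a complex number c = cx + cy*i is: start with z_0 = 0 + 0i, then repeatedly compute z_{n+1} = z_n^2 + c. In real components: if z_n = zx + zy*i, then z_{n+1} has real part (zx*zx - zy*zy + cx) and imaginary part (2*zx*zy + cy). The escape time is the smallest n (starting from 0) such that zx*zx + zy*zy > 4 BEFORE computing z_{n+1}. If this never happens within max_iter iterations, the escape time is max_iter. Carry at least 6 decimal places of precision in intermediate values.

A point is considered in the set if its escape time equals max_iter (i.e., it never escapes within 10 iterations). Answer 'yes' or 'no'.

Answer: no

Derivation:
z_0 = 0 + 0i, c = 0.0450 + -1.4820i
Iter 1: z = 0.0450 + -1.4820i, |z|^2 = 2.1983
Iter 2: z = -2.1493 + -1.6154i, |z|^2 = 7.2289
Escaped at iteration 2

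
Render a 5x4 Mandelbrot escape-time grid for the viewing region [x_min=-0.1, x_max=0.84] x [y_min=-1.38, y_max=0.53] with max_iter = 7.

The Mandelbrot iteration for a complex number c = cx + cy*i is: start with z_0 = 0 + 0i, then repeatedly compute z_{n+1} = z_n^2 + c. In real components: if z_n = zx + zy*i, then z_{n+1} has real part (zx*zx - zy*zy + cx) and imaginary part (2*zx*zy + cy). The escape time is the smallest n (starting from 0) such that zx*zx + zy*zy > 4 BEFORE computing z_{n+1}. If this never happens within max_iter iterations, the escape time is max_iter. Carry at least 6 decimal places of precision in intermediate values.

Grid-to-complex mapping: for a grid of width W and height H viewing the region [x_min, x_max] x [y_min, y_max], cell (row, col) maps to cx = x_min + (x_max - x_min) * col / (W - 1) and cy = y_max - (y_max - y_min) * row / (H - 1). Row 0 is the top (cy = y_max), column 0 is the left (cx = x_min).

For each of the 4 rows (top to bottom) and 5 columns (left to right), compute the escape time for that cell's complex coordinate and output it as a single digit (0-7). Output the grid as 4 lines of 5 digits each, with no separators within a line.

Answer: 77733
77743
76532
22222

Derivation:
(row=0, col=0): c = -0.1000 + 0.5300i → escape time 7
(row=0, col=1): c = 0.1350 + 0.5300i → escape time 7
(row=0, col=2): c = 0.3700 + 0.5300i → escape time 7
(row=0, col=3): c = 0.6050 + 0.5300i → escape time 3
(row=0, col=4): c = 0.8400 + 0.5300i → escape time 3
(row=1, col=0): c = -0.1000 + -0.1067i → escape time 7
(row=1, col=1): c = 0.1350 + -0.1067i → escape time 7
(row=1, col=2): c = 0.3700 + -0.1067i → escape time 7
(row=1, col=3): c = 0.6050 + -0.1067i → escape time 4
(row=1, col=4): c = 0.8400 + -0.1067i → escape time 3
(row=2, col=0): c = -0.1000 + -0.7433i → escape time 7
(row=2, col=1): c = 0.1350 + -0.7433i → escape time 6
(row=2, col=2): c = 0.3700 + -0.7433i → escape time 5
(row=2, col=3): c = 0.6050 + -0.7433i → escape time 3
(row=2, col=4): c = 0.8400 + -0.7433i → escape time 2
(row=3, col=0): c = -0.1000 + -1.3800i → escape time 2
(row=3, col=1): c = 0.1350 + -1.3800i → escape time 2
(row=3, col=2): c = 0.3700 + -1.3800i → escape time 2
(row=3, col=3): c = 0.6050 + -1.3800i → escape time 2
(row=3, col=4): c = 0.8400 + -1.3800i → escape time 2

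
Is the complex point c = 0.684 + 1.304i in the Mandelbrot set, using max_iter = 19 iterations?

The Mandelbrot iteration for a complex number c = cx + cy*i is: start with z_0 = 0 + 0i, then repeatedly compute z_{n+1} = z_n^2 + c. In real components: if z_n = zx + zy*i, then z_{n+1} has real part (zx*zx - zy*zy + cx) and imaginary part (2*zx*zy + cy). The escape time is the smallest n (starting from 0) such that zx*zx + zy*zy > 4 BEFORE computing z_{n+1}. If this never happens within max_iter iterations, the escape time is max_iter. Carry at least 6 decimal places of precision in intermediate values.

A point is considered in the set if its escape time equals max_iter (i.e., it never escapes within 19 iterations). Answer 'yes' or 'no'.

z_0 = 0 + 0i, c = 0.6840 + 1.3040i
Iter 1: z = 0.6840 + 1.3040i, |z|^2 = 2.1683
Iter 2: z = -0.5486 + 3.0879i, |z|^2 = 9.8359
Escaped at iteration 2

Answer: no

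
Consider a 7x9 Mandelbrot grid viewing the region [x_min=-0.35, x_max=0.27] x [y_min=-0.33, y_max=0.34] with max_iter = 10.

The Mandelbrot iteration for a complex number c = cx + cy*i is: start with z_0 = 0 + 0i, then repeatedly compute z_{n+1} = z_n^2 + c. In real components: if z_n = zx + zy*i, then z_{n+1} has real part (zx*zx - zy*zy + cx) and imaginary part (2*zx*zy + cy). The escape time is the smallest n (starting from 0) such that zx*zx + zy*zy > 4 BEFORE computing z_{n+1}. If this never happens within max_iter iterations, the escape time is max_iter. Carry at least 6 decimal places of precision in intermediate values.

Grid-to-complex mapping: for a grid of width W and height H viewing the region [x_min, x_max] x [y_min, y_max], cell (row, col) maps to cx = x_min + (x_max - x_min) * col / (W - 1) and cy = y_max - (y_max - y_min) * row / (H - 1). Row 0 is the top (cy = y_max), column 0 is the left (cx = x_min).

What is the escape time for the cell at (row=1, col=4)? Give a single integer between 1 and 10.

z_0 = 0 + 0i, c = 0.0633 + 0.2563i
Iter 1: z = 0.0633 + 0.2563i, |z|^2 = 0.0697
Iter 2: z = 0.0017 + 0.2887i, |z|^2 = 0.0834
Iter 3: z = -0.0200 + 0.2572i, |z|^2 = 0.0666
Iter 4: z = -0.0024 + 0.2460i, |z|^2 = 0.0605
Iter 5: z = 0.0028 + 0.2551i, |z|^2 = 0.0651
Iter 6: z = -0.0017 + 0.2577i, |z|^2 = 0.0664
Iter 7: z = -0.0031 + 0.2554i, |z|^2 = 0.0652
Iter 8: z = -0.0019 + 0.2547i, |z|^2 = 0.0649
Iter 9: z = -0.0015 + 0.2553i, |z|^2 = 0.0652

Answer: 10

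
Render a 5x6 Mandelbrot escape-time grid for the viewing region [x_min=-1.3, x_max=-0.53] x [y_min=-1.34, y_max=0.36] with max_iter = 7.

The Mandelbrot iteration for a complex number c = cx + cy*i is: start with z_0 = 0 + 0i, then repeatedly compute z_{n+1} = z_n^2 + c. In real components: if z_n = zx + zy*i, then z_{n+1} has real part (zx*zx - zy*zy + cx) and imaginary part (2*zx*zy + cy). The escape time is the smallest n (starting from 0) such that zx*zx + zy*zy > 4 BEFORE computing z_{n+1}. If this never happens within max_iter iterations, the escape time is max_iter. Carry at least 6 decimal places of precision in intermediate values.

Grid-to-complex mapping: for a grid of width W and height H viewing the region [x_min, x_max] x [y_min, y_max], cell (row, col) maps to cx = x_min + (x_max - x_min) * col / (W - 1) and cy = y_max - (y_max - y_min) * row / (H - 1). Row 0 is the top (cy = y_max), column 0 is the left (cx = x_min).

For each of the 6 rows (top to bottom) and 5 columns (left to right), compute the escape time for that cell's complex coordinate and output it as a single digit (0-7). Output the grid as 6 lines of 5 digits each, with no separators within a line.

Answer: 77777
77777
77777
33457
33334
22222

Derivation:
(row=0, col=0): c = -1.3000 + 0.3600i → escape time 7
(row=0, col=1): c = -1.1075 + 0.3600i → escape time 7
(row=0, col=2): c = -0.9150 + 0.3600i → escape time 7
(row=0, col=3): c = -0.7225 + 0.3600i → escape time 7
(row=0, col=4): c = -0.5300 + 0.3600i → escape time 7
(row=1, col=0): c = -1.3000 + 0.0200i → escape time 7
(row=1, col=1): c = -1.1075 + 0.0200i → escape time 7
(row=1, col=2): c = -0.9150 + 0.0200i → escape time 7
(row=1, col=3): c = -0.7225 + 0.0200i → escape time 7
(row=1, col=4): c = -0.5300 + 0.0200i → escape time 7
(row=2, col=0): c = -1.3000 + -0.3200i → escape time 7
(row=2, col=1): c = -1.1075 + -0.3200i → escape time 7
(row=2, col=2): c = -0.9150 + -0.3200i → escape time 7
(row=2, col=3): c = -0.7225 + -0.3200i → escape time 7
(row=2, col=4): c = -0.5300 + -0.3200i → escape time 7
(row=3, col=0): c = -1.3000 + -0.6600i → escape time 3
(row=3, col=1): c = -1.1075 + -0.6600i → escape time 3
(row=3, col=2): c = -0.9150 + -0.6600i → escape time 4
(row=3, col=3): c = -0.7225 + -0.6600i → escape time 5
(row=3, col=4): c = -0.5300 + -0.6600i → escape time 7
(row=4, col=0): c = -1.3000 + -1.0000i → escape time 3
(row=4, col=1): c = -1.1075 + -1.0000i → escape time 3
(row=4, col=2): c = -0.9150 + -1.0000i → escape time 3
(row=4, col=3): c = -0.7225 + -1.0000i → escape time 3
(row=4, col=4): c = -0.5300 + -1.0000i → escape time 4
(row=5, col=0): c = -1.3000 + -1.3400i → escape time 2
(row=5, col=1): c = -1.1075 + -1.3400i → escape time 2
(row=5, col=2): c = -0.9150 + -1.3400i → escape time 2
(row=5, col=3): c = -0.7225 + -1.3400i → escape time 2
(row=5, col=4): c = -0.5300 + -1.3400i → escape time 2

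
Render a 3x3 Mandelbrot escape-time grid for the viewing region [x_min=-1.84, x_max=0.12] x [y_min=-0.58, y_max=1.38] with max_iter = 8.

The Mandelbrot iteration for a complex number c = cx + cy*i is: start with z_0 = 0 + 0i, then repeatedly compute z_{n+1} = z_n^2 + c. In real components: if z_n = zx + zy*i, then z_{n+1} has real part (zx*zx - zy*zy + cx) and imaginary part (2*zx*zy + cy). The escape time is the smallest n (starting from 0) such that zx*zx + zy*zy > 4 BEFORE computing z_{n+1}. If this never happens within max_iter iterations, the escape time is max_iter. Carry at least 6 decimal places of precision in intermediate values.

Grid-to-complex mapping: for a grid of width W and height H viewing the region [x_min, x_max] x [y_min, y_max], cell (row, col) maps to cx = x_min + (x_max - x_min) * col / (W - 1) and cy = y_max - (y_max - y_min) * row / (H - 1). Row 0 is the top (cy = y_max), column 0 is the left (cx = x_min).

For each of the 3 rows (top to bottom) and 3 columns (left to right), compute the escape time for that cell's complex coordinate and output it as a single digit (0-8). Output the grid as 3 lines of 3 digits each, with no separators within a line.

Answer: 122
378
358

Derivation:
(row=0, col=0): c = -1.8400 + 1.3800i → escape time 1
(row=0, col=1): c = -0.8600 + 1.3800i → escape time 2
(row=0, col=2): c = 0.1200 + 1.3800i → escape time 2
(row=1, col=0): c = -1.8400 + 0.4000i → escape time 3
(row=1, col=1): c = -0.8600 + 0.4000i → escape time 7
(row=1, col=2): c = 0.1200 + 0.4000i → escape time 8
(row=2, col=0): c = -1.8400 + -0.5800i → escape time 3
(row=2, col=1): c = -0.8600 + -0.5800i → escape time 5
(row=2, col=2): c = 0.1200 + -0.5800i → escape time 8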